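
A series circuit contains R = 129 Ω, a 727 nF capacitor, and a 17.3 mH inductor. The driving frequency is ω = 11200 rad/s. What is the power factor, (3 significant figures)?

X_L = ωL = 194 Ω
X_C = 1/(ωC) = 123 Ω
Net reactance X = X_L − X_C = 70.9 Ω
Z = 129 + j70.9 Ω
|Z| = √(129² + 70.9²) = 147 Ω
∠Z = arctan(70.9/129) = 28.8°
cos φ = cos(28.8°) = 0.876

0.876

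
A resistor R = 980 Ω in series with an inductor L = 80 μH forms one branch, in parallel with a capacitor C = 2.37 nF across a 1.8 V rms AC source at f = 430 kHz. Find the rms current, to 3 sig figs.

ω = 2πf = 2.702e+06 rad/s
X_L = ωL = 216 Ω
X_C = 1/(ωC) = 156 Ω
Branch 1 (R+jX_L): Z₁ = 980 + j216 Ω, |Z₁| = 1000 Ω
Branch 2 (−jX_C): Z₂ = −j156 Ω
Parallel: Z = Z₁Z₂/(Z₁+Z₂), |Z| = 160 Ω, ∠Z = -81.1°
I = V/|Z| = 1.8/160 = 11.3 mA

11.3 mA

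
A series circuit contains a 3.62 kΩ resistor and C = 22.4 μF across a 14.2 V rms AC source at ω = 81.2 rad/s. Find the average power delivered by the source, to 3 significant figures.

54.4 mW

X_C = 1/(ωC) = 550 Ω
Z = 3620 − j550 Ω
|Z| = √(3620² + 550²) = 3660 Ω
∠Z = arctan(-550/3620) = -8.64°
I = V/|Z| = 3.88 mA
P = VI cos φ = 14.2 × 0.00388 × cos(-8.64°) = 54.4 mW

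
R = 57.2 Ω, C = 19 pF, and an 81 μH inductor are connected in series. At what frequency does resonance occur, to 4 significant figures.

ω₀ = 1/√(LC) = 1/√(8.1e-05 × 1.9e-11) = 2.549e+07 rad/s
f₀ = ω₀/(2π) = 4.057 MHz

4.057 MHz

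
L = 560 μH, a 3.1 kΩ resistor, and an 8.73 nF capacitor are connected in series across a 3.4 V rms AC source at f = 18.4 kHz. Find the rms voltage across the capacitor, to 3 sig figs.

ω = 2πf = 115600 rad/s
X_L = ωL = 64.7 Ω
X_C = 1/(ωC) = 991 Ω
Net reactance X = X_L − X_C = -926 Ω
Z = 3100 − j926 Ω
|Z| = √(3100² + 926²) = 3240 Ω
I = V/|Z| = 1.05 mA
V_C = I·|Z_C| = 0.00105 × 991 = 1.04 V

1.04 V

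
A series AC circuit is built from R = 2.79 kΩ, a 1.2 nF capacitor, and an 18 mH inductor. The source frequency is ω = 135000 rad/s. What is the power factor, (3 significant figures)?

X_L = ωL = 2430 Ω
X_C = 1/(ωC) = 6170 Ω
Net reactance X = X_L − X_C = -3740 Ω
Z = 2790 − j3740 Ω
|Z| = √(2790² + 3740²) = 4670 Ω
∠Z = arctan(-3740/2790) = -53.3°
cos φ = cos(-53.3°) = 0.598

0.598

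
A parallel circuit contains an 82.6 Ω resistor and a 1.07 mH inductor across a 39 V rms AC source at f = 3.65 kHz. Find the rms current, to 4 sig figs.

1.658 A

ω = 2πf = 22930 rad/s
X_L = ωL = 24.54 Ω
Parallel: admittances add. Y = 1/R + 1/(jωL)
Y = (0.01211 − j0.04075) S
|Y| = 0.04251 S → |Z| = 1/|Y| = 23.52 Ω, ∠Z = −∠Y = 73.45°
I = V/|Z| = 39/23.52 = 1.658 A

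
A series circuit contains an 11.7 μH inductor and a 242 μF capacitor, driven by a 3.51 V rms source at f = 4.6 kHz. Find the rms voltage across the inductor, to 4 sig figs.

ω = 2πf = 28900 rad/s
X_L = ωL = 0.3382 Ω
X_C = 1/(ωC) = 0.1430 Ω
Net reactance X = X_L − X_C = 0.1952 Ω
Z = j0.1952 Ω
|Z| = √(0² + 0.1952²) = 0.1952 Ω
I = V/|Z| = 17.98 A
V_L = I·|Z_L| = 17.98 × 0.3382 = 6.081 V

6.081 V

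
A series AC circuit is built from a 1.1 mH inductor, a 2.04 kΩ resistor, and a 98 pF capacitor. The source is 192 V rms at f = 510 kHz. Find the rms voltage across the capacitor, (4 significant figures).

295.6 V

ω = 2πf = 3.204e+06 rad/s
X_L = ωL = 3525 Ω
X_C = 1/(ωC) = 3184 Ω
Net reactance X = X_L − X_C = 340.5 Ω
Z = 2040 + j340.5 Ω
|Z| = √(2040² + 340.5²) = 2068 Ω
I = V/|Z| = 92.83 mA
V_C = I·|Z_C| = 0.09283 × 3184 = 295.6 V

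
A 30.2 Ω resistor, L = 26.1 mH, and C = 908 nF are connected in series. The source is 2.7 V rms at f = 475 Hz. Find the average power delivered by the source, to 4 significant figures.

ω = 2πf = 2985 rad/s
X_L = ωL = 77.90 Ω
X_C = 1/(ωC) = 369.0 Ω
Net reactance X = X_L − X_C = -291.1 Ω
Z = 30.20 − j291.1 Ω
|Z| = √(30.20² + 291.1²) = 292.7 Ω
∠Z = arctan(-291.1/30.20) = -84.08°
I = V/|Z| = 9.225 mA
P = VI cos φ = 2.7 × 0.009225 × cos(-84.08°) = 2.570 mW

2.570 mW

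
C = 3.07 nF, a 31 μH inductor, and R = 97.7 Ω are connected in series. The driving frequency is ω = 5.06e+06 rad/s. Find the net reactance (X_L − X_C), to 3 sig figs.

X_L = ωL = 157 Ω
X_C = 1/(ωC) = 64.4 Ω
X = 157 − 64.4 = 92.5 Ω

92.5 Ω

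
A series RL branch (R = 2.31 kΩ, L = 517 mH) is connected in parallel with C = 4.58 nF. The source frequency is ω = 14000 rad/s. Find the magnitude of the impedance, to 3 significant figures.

X_L = ωL = 7240 Ω
X_C = 1/(ωC) = 15600 Ω
Branch 1 (R+jX_L): Z₁ = 2310 + j7240 Ω, |Z₁| = 7600 Ω
Branch 2 (−jX_C): Z₂ = −j15600 Ω
Parallel: Z = Z₁Z₂/(Z₁+Z₂), |Z| = 13700 Ω, ∠Z = 56.8°

13700 Ω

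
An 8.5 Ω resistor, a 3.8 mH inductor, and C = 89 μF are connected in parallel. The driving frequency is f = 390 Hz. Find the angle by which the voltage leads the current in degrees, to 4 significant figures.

ω = 2πf = 2450 rad/s
X_L = ωL = 9.312 Ω
X_C = 1/(ωC) = 4.585 Ω
Parallel: admittances add. Y = 1/R + 1/(jωL) + jωC
Y = (0.1176 + j0.1107) S
|Y| = 0.1615 S → |Z| = 1/|Y| = 6.190 Ω, ∠Z = −∠Y = -43.26°

-43.26°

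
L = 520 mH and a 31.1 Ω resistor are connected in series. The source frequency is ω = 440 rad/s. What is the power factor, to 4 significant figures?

0.1347

X_L = ωL = 228.8 Ω
Z = 31.10 + j228.8 Ω
|Z| = √(31.10² + 228.8²) = 230.9 Ω
∠Z = arctan(228.8/31.10) = 82.26°
cos φ = cos(82.26°) = 0.1347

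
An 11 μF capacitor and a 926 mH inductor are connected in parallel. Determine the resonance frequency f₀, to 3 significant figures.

49.9 Hz

ω₀ = 1/√(LC) = 1/√(0.926 × 1.1e-05) = 313.3 rad/s
f₀ = ω₀/(2π) = 49.9 Hz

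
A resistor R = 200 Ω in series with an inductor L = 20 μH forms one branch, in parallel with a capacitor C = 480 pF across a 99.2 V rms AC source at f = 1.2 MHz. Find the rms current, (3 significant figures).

338 mA

ω = 2πf = 7.54e+06 rad/s
X_L = ωL = 151 Ω
X_C = 1/(ωC) = 276 Ω
Branch 1 (R+jX_L): Z₁ = 200 + j151 Ω, |Z₁| = 250 Ω
Branch 2 (−jX_C): Z₂ = −j276 Ω
Parallel: Z = Z₁Z₂/(Z₁+Z₂), |Z| = 293 Ω, ∠Z = -20.9°
I = V/|Z| = 99.2/293 = 338 mA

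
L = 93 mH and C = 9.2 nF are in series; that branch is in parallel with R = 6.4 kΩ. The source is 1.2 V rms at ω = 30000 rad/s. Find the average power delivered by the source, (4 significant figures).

X_L = ωL = 2790 Ω
X_C = 1/(ωC) = 3623 Ω
Branch 1: Z₁ = R = 6400 Ω
Branch 2 (series LC): Z₂ = j(X_L − X_C) = −j833.2 Ω
Parallel: Z = Z₁Z₂/(Z₁+Z₂), |Z| = 826.2 Ω, ∠Z = -82.58°
I = V/|Z| = 1.452 mA
P = VI cos φ = 1.2 × 0.001452 × cos(-82.58°) = 225.0 μW

225.0 μW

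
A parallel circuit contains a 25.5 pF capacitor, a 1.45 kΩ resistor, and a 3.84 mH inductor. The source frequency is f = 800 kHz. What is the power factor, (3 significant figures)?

0.994

ω = 2πf = 5.027e+06 rad/s
X_L = ωL = 19300 Ω
X_C = 1/(ωC) = 7800 Ω
Parallel: admittances add. Y = 1/R + 1/(jωL) + jωC
Y = (0.000690 + j7.64e-05) S
|Y| = 0.000694 S → |Z| = 1/|Y| = 1440 Ω, ∠Z = −∠Y = -6.32°
cos φ = cos(-6.32°) = 0.994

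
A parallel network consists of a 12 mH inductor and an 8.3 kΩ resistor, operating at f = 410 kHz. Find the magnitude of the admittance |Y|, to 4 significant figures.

124.7 μS

ω = 2πf = 2.576e+06 rad/s
X_L = ωL = 30910 Ω
Parallel: admittances add. Y = 1/R + 1/(jωL)
Y = (0.0001205 − j3.235e-05) S
|Y| = 0.0001247 S → |Z| = 1/|Y| = 8016 Ω, ∠Z = −∠Y = 15.03°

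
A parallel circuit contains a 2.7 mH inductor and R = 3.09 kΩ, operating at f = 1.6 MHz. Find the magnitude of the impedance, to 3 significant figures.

ω = 2πf = 1.005e+07 rad/s
X_L = ωL = 27100 Ω
Parallel: admittances add. Y = 1/R + 1/(jωL)
Y = (0.000324 − j3.68e-05) S
|Y| = 0.000326 S → |Z| = 1/|Y| = 3070 Ω, ∠Z = −∠Y = 6.49°

3070 Ω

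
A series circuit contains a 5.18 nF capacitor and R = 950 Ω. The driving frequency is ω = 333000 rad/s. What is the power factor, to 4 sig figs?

0.8536

X_C = 1/(ωC) = 579.7 Ω
Z = 950.0 − j579.7 Ω
|Z| = √(950.0² + 579.7²) = 1113 Ω
∠Z = arctan(-579.7/950.0) = -31.39°
cos φ = cos(-31.39°) = 0.8536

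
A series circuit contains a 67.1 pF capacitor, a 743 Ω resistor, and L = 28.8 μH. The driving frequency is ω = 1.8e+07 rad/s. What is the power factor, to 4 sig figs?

0.9231

X_L = ωL = 518.4 Ω
X_C = 1/(ωC) = 828.0 Ω
Net reactance X = X_L − X_C = -309.6 Ω
Z = 743.0 − j309.6 Ω
|Z| = √(743.0² + 309.6²) = 804.9 Ω
∠Z = arctan(-309.6/743.0) = -22.62°
cos φ = cos(-22.62°) = 0.9231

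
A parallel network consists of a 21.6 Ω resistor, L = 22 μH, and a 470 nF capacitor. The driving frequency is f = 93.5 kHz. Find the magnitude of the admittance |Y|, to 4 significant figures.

ω = 2πf = 587500 rad/s
X_L = ωL = 12.92 Ω
X_C = 1/(ωC) = 3.622 Ω
Parallel: admittances add. Y = 1/R + 1/(jωL) + jωC
Y = (0.04630 + j0.1987) S
|Y| = 0.2041 S → |Z| = 1/|Y| = 4.900 Ω, ∠Z = −∠Y = -76.89°

204.1 mS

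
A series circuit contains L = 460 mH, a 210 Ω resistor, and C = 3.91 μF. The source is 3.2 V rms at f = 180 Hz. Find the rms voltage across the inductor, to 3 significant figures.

4.61 V

ω = 2πf = 1131 rad/s
X_L = ωL = 520 Ω
X_C = 1/(ωC) = 226 Ω
Net reactance X = X_L − X_C = 294 Ω
Z = 210 + j294 Ω
|Z| = √(210² + 294²) = 361 Ω
I = V/|Z| = 8.85 mA
V_L = I·|Z_L| = 0.00885 × 520 = 4.61 V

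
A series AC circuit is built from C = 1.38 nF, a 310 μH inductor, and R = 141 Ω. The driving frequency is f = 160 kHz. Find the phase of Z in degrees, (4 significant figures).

ω = 2πf = 1.005e+06 rad/s
X_L = ωL = 311.6 Ω
X_C = 1/(ωC) = 720.8 Ω
Net reactance X = X_L − X_C = -409.2 Ω
Z = 141.0 − j409.2 Ω
|Z| = √(141.0² + 409.2²) = 432.8 Ω
∠Z = arctan(-409.2/141.0) = -70.99°

-70.99°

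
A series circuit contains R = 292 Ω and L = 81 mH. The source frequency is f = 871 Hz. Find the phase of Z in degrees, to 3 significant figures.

56.6°

ω = 2πf = 5473 rad/s
X_L = ωL = 443 Ω
Z = 292 + j443 Ω
|Z| = √(292² + 443²) = 531 Ω
∠Z = arctan(443/292) = 56.6°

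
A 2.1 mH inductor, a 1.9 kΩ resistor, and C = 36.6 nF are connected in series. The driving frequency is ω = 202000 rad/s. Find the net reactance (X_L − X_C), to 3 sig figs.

X_L = ωL = 424 Ω
X_C = 1/(ωC) = 135 Ω
X = 424 − 135 = 289 Ω

289 Ω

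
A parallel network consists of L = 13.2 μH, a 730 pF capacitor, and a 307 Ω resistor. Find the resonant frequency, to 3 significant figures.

1.62 MHz

ω₀ = 1/√(LC) = 1/√(1.32e-05 × 7.3e-10) = 1.019e+07 rad/s
f₀ = ω₀/(2π) = 1.62 MHz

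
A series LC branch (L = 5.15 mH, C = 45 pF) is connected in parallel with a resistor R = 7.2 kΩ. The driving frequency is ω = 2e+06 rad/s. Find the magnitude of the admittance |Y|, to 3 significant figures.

1.24 mS

X_L = ωL = 10300 Ω
X_C = 1/(ωC) = 11100 Ω
Branch 1: Z₁ = R = 7200 Ω
Branch 2 (series LC): Z₂ = j(X_L − X_C) = −j811 Ω
Parallel: Z = Z₁Z₂/(Z₁+Z₂), |Z| = 806 Ω, ∠Z = -83.6°
|Y| = 1/|Z| = 1.24 mS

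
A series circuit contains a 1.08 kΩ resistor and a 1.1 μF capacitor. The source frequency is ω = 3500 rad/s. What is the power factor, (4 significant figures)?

X_C = 1/(ωC) = 259.7 Ω
Z = 1080 − j259.7 Ω
|Z| = √(1080² + 259.7²) = 1111 Ω
∠Z = arctan(-259.7/1080) = -13.52°
cos φ = cos(-13.52°) = 0.9723

0.9723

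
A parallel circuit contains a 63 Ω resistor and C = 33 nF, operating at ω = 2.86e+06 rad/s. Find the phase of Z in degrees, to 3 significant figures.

-80.5°

X_C = 1/(ωC) = 10.6 Ω
Parallel: admittances add. Y = 1/R + jωC
Y = (0.0159 + j0.0944) S
|Y| = 0.0957 S → |Z| = 1/|Y| = 10.4 Ω, ∠Z = −∠Y = -80.5°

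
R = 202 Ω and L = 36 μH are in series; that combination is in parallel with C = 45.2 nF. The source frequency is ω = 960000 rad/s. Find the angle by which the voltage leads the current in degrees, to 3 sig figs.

X_L = ωL = 34.6 Ω
X_C = 1/(ωC) = 23.0 Ω
Branch 1 (R+jX_L): Z₁ = 202 + j34.6 Ω, |Z₁| = 205 Ω
Branch 2 (−jX_C): Z₂ = −j23.0 Ω
Parallel: Z = Z₁Z₂/(Z₁+Z₂), |Z| = 23.3 Ω, ∠Z = -83.6°

-83.6°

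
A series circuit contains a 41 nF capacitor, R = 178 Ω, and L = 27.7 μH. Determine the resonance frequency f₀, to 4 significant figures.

149.3 kHz

ω₀ = 1/√(LC) = 1/√(2.77e-05 × 4.1e-08) = 938400 rad/s
f₀ = ω₀/(2π) = 149.3 kHz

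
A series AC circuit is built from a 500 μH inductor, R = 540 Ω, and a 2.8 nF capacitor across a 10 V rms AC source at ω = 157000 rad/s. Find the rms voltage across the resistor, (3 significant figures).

X_L = ωL = 78.5 Ω
X_C = 1/(ωC) = 2270 Ω
Net reactance X = X_L − X_C = -2200 Ω
Z = 540 − j2200 Ω
|Z| = √(540² + 2200²) = 2260 Ω
I = V/|Z| = 4.42 mA
V_R = I·|Z_R| = 0.00442 × 540 = 2.39 V

2.39 V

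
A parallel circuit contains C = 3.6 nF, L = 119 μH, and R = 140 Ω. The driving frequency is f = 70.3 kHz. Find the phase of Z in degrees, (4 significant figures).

67.72°

ω = 2πf = 441700 rad/s
X_L = ωL = 52.56 Ω
X_C = 1/(ωC) = 628.9 Ω
Parallel: admittances add. Y = 1/R + 1/(jωL) + jωC
Y = (0.007143 − j0.01743) S
|Y| = 0.01884 S → |Z| = 1/|Y| = 53.08 Ω, ∠Z = −∠Y = 67.72°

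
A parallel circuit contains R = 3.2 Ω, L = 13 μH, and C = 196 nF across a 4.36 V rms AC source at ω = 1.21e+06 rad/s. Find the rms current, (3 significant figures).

X_L = ωL = 15.7 Ω
X_C = 1/(ωC) = 4.22 Ω
Parallel: admittances add. Y = 1/R + 1/(jωL) + jωC
Y = (0.312 + j0.174) S
|Y| = 0.357 S → |Z| = 1/|Y| = 2.80 Ω, ∠Z = −∠Y = -29.1°
I = V/|Z| = 4.36/2.80 = 1.56 A

1.56 A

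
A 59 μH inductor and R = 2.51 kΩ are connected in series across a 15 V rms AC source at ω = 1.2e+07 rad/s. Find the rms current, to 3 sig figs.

5.75 mA

X_L = ωL = 708 Ω
Z = 2510 + j708 Ω
|Z| = √(2510² + 708²) = 2610 Ω
I = V/|Z| = 15/2610 = 5.75 mA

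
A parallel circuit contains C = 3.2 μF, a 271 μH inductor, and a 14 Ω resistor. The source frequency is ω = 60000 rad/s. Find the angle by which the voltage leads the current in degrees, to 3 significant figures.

X_L = ωL = 16.3 Ω
X_C = 1/(ωC) = 5.21 Ω
Parallel: admittances add. Y = 1/R + 1/(jωL) + jωC
Y = (0.0714 + j0.130) S
|Y| = 0.149 S → |Z| = 1/|Y| = 6.72 Ω, ∠Z = −∠Y = -61.3°

-61.3°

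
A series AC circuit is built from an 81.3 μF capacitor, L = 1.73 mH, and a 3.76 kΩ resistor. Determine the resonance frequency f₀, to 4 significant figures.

ω₀ = 1/√(LC) = 1/√(0.00173 × 8.13e-05) = 2666 rad/s
f₀ = ω₀/(2π) = 424.4 Hz

424.4 Hz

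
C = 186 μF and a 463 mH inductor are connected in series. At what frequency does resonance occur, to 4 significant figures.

17.15 Hz

ω₀ = 1/√(LC) = 1/√(0.463 × 0.000186) = 107.8 rad/s
f₀ = ω₀/(2π) = 17.15 Hz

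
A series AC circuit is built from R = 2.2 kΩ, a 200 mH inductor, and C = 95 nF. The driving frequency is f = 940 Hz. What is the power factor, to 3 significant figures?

ω = 2πf = 5906 rad/s
X_L = ωL = 1180 Ω
X_C = 1/(ωC) = 1780 Ω
Net reactance X = X_L − X_C = -601 Ω
Z = 2200 − j601 Ω
|Z| = √(2200² + 601²) = 2280 Ω
∠Z = arctan(-601/2200) = -15.3°
cos φ = cos(-15.3°) = 0.965

0.965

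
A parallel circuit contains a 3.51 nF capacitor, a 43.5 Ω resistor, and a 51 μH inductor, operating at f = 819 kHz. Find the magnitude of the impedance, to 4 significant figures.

ω = 2πf = 5.146e+06 rad/s
X_L = ωL = 262.4 Ω
X_C = 1/(ωC) = 55.36 Ω
Parallel: admittances add. Y = 1/R + 1/(jωL) + jωC
Y = (0.02299 + j0.01425) S
|Y| = 0.02705 S → |Z| = 1/|Y| = 36.97 Ω, ∠Z = −∠Y = -31.80°

36.97 Ω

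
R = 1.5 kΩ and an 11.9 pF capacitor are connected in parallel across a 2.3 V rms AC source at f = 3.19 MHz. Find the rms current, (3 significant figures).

1.63 mA

ω = 2πf = 2.004e+07 rad/s
X_C = 1/(ωC) = 4190 Ω
Parallel: admittances add. Y = 1/R + jωC
Y = (0.000667 + j0.000239) S
|Y| = 0.000708 S → |Z| = 1/|Y| = 1410 Ω, ∠Z = −∠Y = -19.7°
I = V/|Z| = 2.3/1410 = 1.63 mA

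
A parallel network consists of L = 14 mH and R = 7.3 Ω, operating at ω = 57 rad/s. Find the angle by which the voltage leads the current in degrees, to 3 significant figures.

83.8°

X_L = ωL = 0.798 Ω
Parallel: admittances add. Y = 1/R + 1/(jωL)
Y = (0.137 − j1.25) S
|Y| = 1.26 S → |Z| = 1/|Y| = 0.793 Ω, ∠Z = −∠Y = 83.8°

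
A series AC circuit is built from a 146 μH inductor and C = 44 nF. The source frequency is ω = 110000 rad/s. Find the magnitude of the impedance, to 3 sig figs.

X_L = ωL = 16.1 Ω
X_C = 1/(ωC) = 207 Ω
Net reactance X = X_L − X_C = -191 Ω
Z = − j191 Ω
|Z| = √(0² + 191²) = 191 Ω

191 Ω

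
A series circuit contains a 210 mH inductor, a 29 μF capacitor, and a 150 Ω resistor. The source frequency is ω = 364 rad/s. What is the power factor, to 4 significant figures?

0.9926

X_L = ωL = 76.44 Ω
X_C = 1/(ωC) = 94.73 Ω
Net reactance X = X_L − X_C = -18.29 Ω
Z = 150.0 − j18.29 Ω
|Z| = √(150.0² + 18.29²) = 151.1 Ω
∠Z = arctan(-18.29/150.0) = -6.953°
cos φ = cos(-6.953°) = 0.9926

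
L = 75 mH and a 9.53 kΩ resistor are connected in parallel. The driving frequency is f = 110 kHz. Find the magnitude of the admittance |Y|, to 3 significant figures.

107 μS

ω = 2πf = 691200 rad/s
X_L = ωL = 51800 Ω
Parallel: admittances add. Y = 1/R + 1/(jωL)
Y = (0.000105 − j1.93e-05) S
|Y| = 0.000107 S → |Z| = 1/|Y| = 9370 Ω, ∠Z = −∠Y = 10.4°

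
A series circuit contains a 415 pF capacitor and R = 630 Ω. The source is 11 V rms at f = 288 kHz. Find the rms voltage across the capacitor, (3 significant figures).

9.94 V

ω = 2πf = 1.81e+06 rad/s
X_C = 1/(ωC) = 1330 Ω
Z = 630 − j1330 Ω
|Z| = √(630² + 1330²) = 1470 Ω
I = V/|Z| = 7.47 mA
V_C = I·|Z_C| = 0.00747 × 1330 = 9.94 V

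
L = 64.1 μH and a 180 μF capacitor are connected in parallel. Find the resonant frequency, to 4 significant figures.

ω₀ = 1/√(LC) = 1/√(6.41e-05 × 0.00018) = 9310 rad/s
f₀ = ω₀/(2π) = 1.482 kHz

1.482 kHz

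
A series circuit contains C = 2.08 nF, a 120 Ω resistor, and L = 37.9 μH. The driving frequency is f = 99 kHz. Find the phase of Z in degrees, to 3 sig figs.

ω = 2πf = 622000 rad/s
X_L = ωL = 23.6 Ω
X_C = 1/(ωC) = 773 Ω
Net reactance X = X_L − X_C = -749 Ω
Z = 120 − j749 Ω
|Z| = √(120² + 749²) = 759 Ω
∠Z = arctan(-749/120) = -80.9°

-80.9°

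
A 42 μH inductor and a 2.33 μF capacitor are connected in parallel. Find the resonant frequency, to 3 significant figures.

16.1 kHz

ω₀ = 1/√(LC) = 1/√(4.2e-05 × 2.33e-06) = 101100 rad/s
f₀ = ω₀/(2π) = 16.1 kHz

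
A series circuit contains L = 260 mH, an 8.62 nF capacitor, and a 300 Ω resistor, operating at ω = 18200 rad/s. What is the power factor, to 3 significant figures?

0.180

X_L = ωL = 4730 Ω
X_C = 1/(ωC) = 6370 Ω
Net reactance X = X_L − X_C = -1640 Ω
Z = 300 − j1640 Ω
|Z| = √(300² + 1640²) = 1670 Ω
∠Z = arctan(-1640/300) = -79.6°
cos φ = cos(-79.6°) = 0.180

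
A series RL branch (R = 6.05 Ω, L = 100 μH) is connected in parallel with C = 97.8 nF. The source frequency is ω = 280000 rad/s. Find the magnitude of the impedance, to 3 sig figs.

X_L = ωL = 28.0 Ω
X_C = 1/(ωC) = 36.5 Ω
Branch 1 (R+jX_L): Z₁ = 6.05 + j28.0 Ω, |Z₁| = 28.6 Ω
Branch 2 (−jX_C): Z₂ = −j36.5 Ω
Parallel: Z = Z₁Z₂/(Z₁+Z₂), |Z| = 100 Ω, ∠Z = 42.4°

100 Ω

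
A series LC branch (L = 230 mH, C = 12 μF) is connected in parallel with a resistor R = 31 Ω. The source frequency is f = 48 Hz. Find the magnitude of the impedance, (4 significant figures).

ω = 2πf = 301.6 rad/s
X_L = ωL = 69.37 Ω
X_C = 1/(ωC) = 276.3 Ω
Branch 1: Z₁ = R = 31.00 Ω
Branch 2 (series LC): Z₂ = j(X_L − X_C) = −j206.9 Ω
Parallel: Z = Z₁Z₂/(Z₁+Z₂), |Z| = 30.66 Ω, ∠Z = -8.519°

30.66 Ω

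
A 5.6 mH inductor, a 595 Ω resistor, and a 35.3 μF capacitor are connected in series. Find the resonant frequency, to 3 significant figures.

358 Hz

ω₀ = 1/√(LC) = 1/√(0.0056 × 3.53e-05) = 2249 rad/s
f₀ = ω₀/(2π) = 358 Hz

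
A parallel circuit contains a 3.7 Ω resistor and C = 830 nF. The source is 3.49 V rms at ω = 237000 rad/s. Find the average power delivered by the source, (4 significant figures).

3.292 W

X_C = 1/(ωC) = 5.084 Ω
Parallel: admittances add. Y = 1/R + jωC
Y = (0.2703 + j0.1967) S
|Y| = 0.3343 S → |Z| = 1/|Y| = 2.992 Ω, ∠Z = −∠Y = -36.05°
I = V/|Z| = 1.167 A
P = VI cos φ = 3.49 × 1.167 × cos(-36.05°) = 3.292 W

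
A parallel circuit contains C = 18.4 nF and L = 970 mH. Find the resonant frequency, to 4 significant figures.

1.191 kHz

ω₀ = 1/√(LC) = 1/√(0.97 × 1.84e-08) = 7485 rad/s
f₀ = ω₀/(2π) = 1.191 kHz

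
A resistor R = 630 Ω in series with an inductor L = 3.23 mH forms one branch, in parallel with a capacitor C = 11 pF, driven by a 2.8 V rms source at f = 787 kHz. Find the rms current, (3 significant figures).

ω = 2πf = 4.945e+06 rad/s
X_L = ωL = 16000 Ω
X_C = 1/(ωC) = 18400 Ω
Branch 1 (R+jX_L): Z₁ = 630 + j16000 Ω, |Z₁| = 16000 Ω
Branch 2 (−jX_C): Z₂ = −j18400 Ω
Parallel: Z = Z₁Z₂/(Z₁+Z₂), |Z| = 118000 Ω, ∠Z = 73.1°
I = V/|Z| = 2.8/118000 = 23.8 μA

23.8 μA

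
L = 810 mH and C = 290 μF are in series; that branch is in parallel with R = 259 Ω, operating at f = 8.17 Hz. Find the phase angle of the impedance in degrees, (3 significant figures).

ω = 2πf = 51.33 rad/s
X_L = ωL = 41.6 Ω
X_C = 1/(ωC) = 67.2 Ω
Branch 1: Z₁ = R = 259 Ω
Branch 2 (series LC): Z₂ = j(X_L − X_C) = −j25.6 Ω
Parallel: Z = Z₁Z₂/(Z₁+Z₂), |Z| = 25.5 Ω, ∠Z = -84.4°

-84.4°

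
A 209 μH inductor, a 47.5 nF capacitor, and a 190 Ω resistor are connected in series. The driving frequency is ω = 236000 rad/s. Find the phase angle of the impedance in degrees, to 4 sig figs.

X_L = ωL = 49.32 Ω
X_C = 1/(ωC) = 89.21 Ω
Net reactance X = X_L − X_C = -39.88 Ω
Z = 190.0 − j39.88 Ω
|Z| = √(190.0² + 39.88²) = 194.1 Ω
∠Z = arctan(-39.88/190.0) = -11.85°

-11.85°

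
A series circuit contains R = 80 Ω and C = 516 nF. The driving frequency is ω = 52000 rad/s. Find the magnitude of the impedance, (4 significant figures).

88.26 Ω

X_C = 1/(ωC) = 37.27 Ω
Z = 80.00 − j37.27 Ω
|Z| = √(80.00² + 37.27²) = 88.26 Ω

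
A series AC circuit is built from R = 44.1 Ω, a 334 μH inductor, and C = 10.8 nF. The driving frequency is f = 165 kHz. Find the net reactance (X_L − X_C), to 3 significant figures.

257 Ω

ω = 2πf = 1.037e+06 rad/s
X_L = ωL = 346 Ω
X_C = 1/(ωC) = 89.3 Ω
X = 346 − 89.3 = 257 Ω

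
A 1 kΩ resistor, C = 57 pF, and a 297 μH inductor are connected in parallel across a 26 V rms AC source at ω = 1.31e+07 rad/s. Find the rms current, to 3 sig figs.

28.9 mA

X_L = ωL = 3890 Ω
X_C = 1/(ωC) = 1340 Ω
Parallel: admittances add. Y = 1/R + 1/(jωL) + jωC
Y = (0.00100 + j0.000490) S
|Y| = 0.00111 S → |Z| = 1/|Y| = 898 Ω, ∠Z = −∠Y = -26.1°
I = V/|Z| = 26/898 = 28.9 mA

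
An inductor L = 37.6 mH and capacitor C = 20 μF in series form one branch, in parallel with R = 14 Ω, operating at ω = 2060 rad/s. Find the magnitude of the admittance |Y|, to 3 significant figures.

X_L = ωL = 77.5 Ω
X_C = 1/(ωC) = 24.3 Ω
Branch 1: Z₁ = R = 14.0 Ω
Branch 2 (series LC): Z₂ = j(X_L − X_C) = j53.2 Ω
Parallel: Z = Z₁Z₂/(Z₁+Z₂), |Z| = 13.5 Ω, ∠Z = 14.7°
|Y| = 1/|Z| = 73.9 mS

73.9 mS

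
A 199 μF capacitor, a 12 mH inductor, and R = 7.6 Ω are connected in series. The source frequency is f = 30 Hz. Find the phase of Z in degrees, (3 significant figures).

ω = 2πf = 188.5 rad/s
X_L = ωL = 2.26 Ω
X_C = 1/(ωC) = 26.7 Ω
Net reactance X = X_L − X_C = -24.4 Ω
Z = 7.60 − j24.4 Ω
|Z| = √(7.60² + 24.4²) = 25.6 Ω
∠Z = arctan(-24.4/7.60) = -72.7°

-72.7°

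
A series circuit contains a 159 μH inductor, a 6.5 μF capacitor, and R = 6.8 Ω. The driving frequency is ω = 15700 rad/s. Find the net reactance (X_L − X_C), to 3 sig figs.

X_L = ωL = 2.50 Ω
X_C = 1/(ωC) = 9.80 Ω
X = 2.50 − 9.80 = -7.30 Ω

-7.30 Ω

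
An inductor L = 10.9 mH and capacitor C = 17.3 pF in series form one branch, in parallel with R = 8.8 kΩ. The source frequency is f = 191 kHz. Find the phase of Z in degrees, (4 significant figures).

ω = 2πf = 1.2e+06 rad/s
X_L = ωL = 13080 Ω
X_C = 1/(ωC) = 48170 Ω
Branch 1: Z₁ = R = 8800 Ω
Branch 2 (series LC): Z₂ = j(X_L − X_C) = −j35090 Ω
Parallel: Z = Z₁Z₂/(Z₁+Z₂), |Z| = 8536 Ω, ∠Z = -14.08°

-14.08°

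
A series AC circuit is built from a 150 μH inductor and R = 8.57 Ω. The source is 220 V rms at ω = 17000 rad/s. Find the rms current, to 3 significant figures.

24.6 A

X_L = ωL = 2.55 Ω
Z = 8.57 + j2.55 Ω
|Z| = √(8.57² + 2.55²) = 8.94 Ω
I = V/|Z| = 220/8.94 = 24.6 A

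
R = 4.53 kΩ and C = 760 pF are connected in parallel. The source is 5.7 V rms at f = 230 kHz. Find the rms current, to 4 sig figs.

ω = 2πf = 1.445e+06 rad/s
X_C = 1/(ωC) = 910.5 Ω
Parallel: admittances add. Y = 1/R + jωC
Y = (0.0002208 + j0.001098) S
|Y| = 0.001120 S → |Z| = 1/|Y| = 892.6 Ω, ∠Z = −∠Y = -78.64°
I = V/|Z| = 5.7/892.6 = 6.386 mA

6.386 mA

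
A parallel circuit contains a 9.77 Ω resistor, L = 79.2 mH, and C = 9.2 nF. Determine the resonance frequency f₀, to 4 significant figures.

ω₀ = 1/√(LC) = 1/√(0.0792 × 9.2e-09) = 37050 rad/s
f₀ = ω₀/(2π) = 5.896 kHz

5.896 kHz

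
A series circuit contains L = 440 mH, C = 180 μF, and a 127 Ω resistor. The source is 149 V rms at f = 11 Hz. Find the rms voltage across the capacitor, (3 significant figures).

87.8 V

ω = 2πf = 69.12 rad/s
X_L = ωL = 30.4 Ω
X_C = 1/(ωC) = 80.4 Ω
Net reactance X = X_L − X_C = -50.0 Ω
Z = 127 − j50.0 Ω
|Z| = √(127² + 50.0²) = 136 Ω
I = V/|Z| = 1.09 A
V_C = I·|Z_C| = 1.09 × 80.4 = 87.8 V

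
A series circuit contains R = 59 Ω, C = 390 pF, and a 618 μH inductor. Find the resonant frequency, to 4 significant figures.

324.2 kHz

ω₀ = 1/√(LC) = 1/√(0.000618 × 3.9e-10) = 2.037e+06 rad/s
f₀ = ω₀/(2π) = 324.2 kHz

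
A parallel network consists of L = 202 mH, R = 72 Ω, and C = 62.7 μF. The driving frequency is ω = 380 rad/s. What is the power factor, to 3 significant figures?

X_L = ωL = 76.8 Ω
X_C = 1/(ωC) = 42.0 Ω
Parallel: admittances add. Y = 1/R + 1/(jωL) + jωC
Y = (0.0139 + j0.0108) S
|Y| = 0.0176 S → |Z| = 1/|Y| = 56.8 Ω, ∠Z = −∠Y = -37.9°
cos φ = cos(-37.9°) = 0.789

0.789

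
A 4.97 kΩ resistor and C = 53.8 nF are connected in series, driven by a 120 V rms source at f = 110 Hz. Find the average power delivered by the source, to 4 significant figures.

95.69 mW

ω = 2πf = 691.2 rad/s
X_C = 1/(ωC) = 26890 Ω
Z = 4970 − j26890 Ω
|Z| = √(4970² + 26890²) = 27350 Ω
∠Z = arctan(-26890/4970) = -79.53°
I = V/|Z| = 4.388 mA
P = VI cos φ = 120 × 0.004388 × cos(-79.53°) = 95.69 mW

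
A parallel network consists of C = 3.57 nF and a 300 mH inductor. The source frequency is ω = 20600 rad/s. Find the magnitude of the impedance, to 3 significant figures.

11300 Ω

X_L = ωL = 6180 Ω
X_C = 1/(ωC) = 13600 Ω
Parallel: admittances add. Y = 1/(jωL) + jωC
Y = (0 − j8.83e-05) S
|Y| = 8.83e-05 S → |Z| = 1/|Y| = 11300 Ω, ∠Z = −∠Y = 90.0°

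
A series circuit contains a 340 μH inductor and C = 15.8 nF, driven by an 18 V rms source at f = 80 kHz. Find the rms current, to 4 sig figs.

400.1 mA

ω = 2πf = 502700 rad/s
X_L = ωL = 170.9 Ω
X_C = 1/(ωC) = 125.9 Ω
Net reactance X = X_L − X_C = 44.99 Ω
Z = j44.99 Ω
|Z| = √(0² + 44.99²) = 44.99 Ω
I = V/|Z| = 18/44.99 = 400.1 mA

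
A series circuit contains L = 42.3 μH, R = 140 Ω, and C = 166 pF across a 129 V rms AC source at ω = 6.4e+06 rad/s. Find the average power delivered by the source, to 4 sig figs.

X_L = ωL = 270.7 Ω
X_C = 1/(ωC) = 941.3 Ω
Net reactance X = X_L − X_C = -670.5 Ω
Z = 140.0 − j670.5 Ω
|Z| = √(140.0² + 670.5²) = 685.0 Ω
∠Z = arctan(-670.5/140.0) = -78.21°
I = V/|Z| = 188.3 mA
P = VI cos φ = 129 × 0.1883 × cos(-78.21°) = 4.965 W

4.965 W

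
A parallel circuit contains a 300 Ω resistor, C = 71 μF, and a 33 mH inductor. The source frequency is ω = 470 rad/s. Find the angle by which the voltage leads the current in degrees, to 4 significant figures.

83.88°

X_L = ωL = 15.51 Ω
X_C = 1/(ωC) = 29.97 Ω
Parallel: admittances add. Y = 1/R + 1/(jωL) + jωC
Y = (0.003333 − j0.03110) S
|Y| = 0.03128 S → |Z| = 1/|Y| = 31.97 Ω, ∠Z = −∠Y = 83.88°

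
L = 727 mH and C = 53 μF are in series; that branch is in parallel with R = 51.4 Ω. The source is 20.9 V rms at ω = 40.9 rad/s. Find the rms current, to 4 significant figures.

X_L = ωL = 29.73 Ω
X_C = 1/(ωC) = 461.3 Ω
Branch 1: Z₁ = R = 51.40 Ω
Branch 2 (series LC): Z₂ = j(X_L − X_C) = −j431.6 Ω
Parallel: Z = Z₁Z₂/(Z₁+Z₂), |Z| = 51.04 Ω, ∠Z = -6.792°
I = V/|Z| = 20.9/51.04 = 409.5 mA

409.5 mA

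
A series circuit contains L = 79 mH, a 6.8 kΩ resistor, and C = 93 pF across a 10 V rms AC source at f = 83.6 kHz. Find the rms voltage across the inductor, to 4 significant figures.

18.78 V

ω = 2πf = 525300 rad/s
X_L = ωL = 41500 Ω
X_C = 1/(ωC) = 20470 Ω
Net reactance X = X_L − X_C = 21030 Ω
Z = 6800 + j21030 Ω
|Z| = √(6800² + 21030²) = 22100 Ω
I = V/|Z| = 452.5 μA
V_L = I·|Z_L| = 0.0004525 × 41500 = 18.78 V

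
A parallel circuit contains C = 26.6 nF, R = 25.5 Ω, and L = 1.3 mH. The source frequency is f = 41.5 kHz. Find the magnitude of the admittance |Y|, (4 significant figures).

ω = 2πf = 260800 rad/s
X_L = ωL = 339.0 Ω
X_C = 1/(ωC) = 144.2 Ω
Parallel: admittances add. Y = 1/R + 1/(jωL) + jωC
Y = (0.03922 + j0.003986) S
|Y| = 0.03942 S → |Z| = 1/|Y| = 25.37 Ω, ∠Z = −∠Y = -5.804°

39.42 mS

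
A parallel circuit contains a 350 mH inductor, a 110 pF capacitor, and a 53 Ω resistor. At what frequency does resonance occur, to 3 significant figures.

25.7 kHz

ω₀ = 1/√(LC) = 1/√(0.35 × 1.1e-10) = 161200 rad/s
f₀ = ω₀/(2π) = 25.7 kHz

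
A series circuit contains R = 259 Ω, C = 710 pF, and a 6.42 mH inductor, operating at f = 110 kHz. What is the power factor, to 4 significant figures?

0.1073

ω = 2πf = 691200 rad/s
X_L = ωL = 4437 Ω
X_C = 1/(ωC) = 2038 Ω
Net reactance X = X_L − X_C = 2399 Ω
Z = 259.0 + j2399 Ω
|Z| = √(259.0² + 2399²) = 2413 Ω
∠Z = arctan(2399/259.0) = 83.84°
cos φ = cos(83.84°) = 0.1073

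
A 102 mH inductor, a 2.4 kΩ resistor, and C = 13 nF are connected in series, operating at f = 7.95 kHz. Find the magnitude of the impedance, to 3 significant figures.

ω = 2πf = 49950 rad/s
X_L = ωL = 5100 Ω
X_C = 1/(ωC) = 1540 Ω
Net reactance X = X_L − X_C = 3560 Ω
Z = 2400 + j3560 Ω
|Z| = √(2400² + 3560²) = 4290 Ω

4290 Ω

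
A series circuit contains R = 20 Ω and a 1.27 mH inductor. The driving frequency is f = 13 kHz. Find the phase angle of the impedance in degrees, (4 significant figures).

ω = 2πf = 81680 rad/s
X_L = ωL = 103.7 Ω
Z = 20.00 + j103.7 Ω
|Z| = √(20.00² + 103.7²) = 105.6 Ω
∠Z = arctan(103.7/20.00) = 79.09°

79.09°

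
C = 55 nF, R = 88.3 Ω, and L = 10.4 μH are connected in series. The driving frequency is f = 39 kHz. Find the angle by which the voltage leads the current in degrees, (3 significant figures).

-39.1°

ω = 2πf = 245000 rad/s
X_L = ωL = 2.55 Ω
X_C = 1/(ωC) = 74.2 Ω
Net reactance X = X_L − X_C = -71.6 Ω
Z = 88.3 − j71.6 Ω
|Z| = √(88.3² + 71.6²) = 114 Ω
∠Z = arctan(-71.6/88.3) = -39.1°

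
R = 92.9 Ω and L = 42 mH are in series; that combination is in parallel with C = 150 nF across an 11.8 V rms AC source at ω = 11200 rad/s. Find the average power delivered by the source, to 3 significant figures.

56.3 mW

X_L = ωL = 470 Ω
X_C = 1/(ωC) = 595 Ω
Branch 1 (R+jX_L): Z₁ = 92.9 + j470 Ω, |Z₁| = 479 Ω
Branch 2 (−jX_C): Z₂ = −j595 Ω
Parallel: Z = Z₁Z₂/(Z₁+Z₂), |Z| = 1830 Ω, ∠Z = 42.2°
I = V/|Z| = 6.43 mA
P = VI cos φ = 11.8 × 0.00643 × cos(42.2°) = 56.3 mW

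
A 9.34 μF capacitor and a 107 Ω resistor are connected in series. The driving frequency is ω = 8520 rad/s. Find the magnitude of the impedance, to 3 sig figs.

108 Ω

X_C = 1/(ωC) = 12.6 Ω
Z = 107 − j12.6 Ω
|Z| = √(107² + 12.6²) = 108 Ω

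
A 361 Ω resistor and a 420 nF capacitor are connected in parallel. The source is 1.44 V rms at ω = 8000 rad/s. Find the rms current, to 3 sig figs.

6.27 mA

X_C = 1/(ωC) = 298 Ω
Parallel: admittances add. Y = 1/R + jωC
Y = (0.00277 + j0.00336) S
|Y| = 0.00435 S → |Z| = 1/|Y| = 230 Ω, ∠Z = −∠Y = -50.5°
I = V/|Z| = 1.44/230 = 6.27 mA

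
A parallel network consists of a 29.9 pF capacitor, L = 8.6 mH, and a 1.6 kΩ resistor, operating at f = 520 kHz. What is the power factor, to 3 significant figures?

ω = 2πf = 3.267e+06 rad/s
X_L = ωL = 28100 Ω
X_C = 1/(ωC) = 10200 Ω
Parallel: admittances add. Y = 1/R + 1/(jωL) + jωC
Y = (0.000625 + j6.21e-05) S
|Y| = 0.000628 S → |Z| = 1/|Y| = 1590 Ω, ∠Z = −∠Y = -5.67°
cos φ = cos(-5.67°) = 0.995

0.995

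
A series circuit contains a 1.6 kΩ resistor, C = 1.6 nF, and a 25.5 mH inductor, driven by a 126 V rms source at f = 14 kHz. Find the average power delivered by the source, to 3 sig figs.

ω = 2πf = 87960 rad/s
X_L = ωL = 2240 Ω
X_C = 1/(ωC) = 7110 Ω
Net reactance X = X_L − X_C = -4860 Ω
Z = 1600 − j4860 Ω
|Z| = √(1600² + 4860²) = 5120 Ω
∠Z = arctan(-4860/1600) = -71.8°
I = V/|Z| = 24.6 mA
P = VI cos φ = 126 × 0.0246 × cos(-71.8°) = 970 mW

970 mW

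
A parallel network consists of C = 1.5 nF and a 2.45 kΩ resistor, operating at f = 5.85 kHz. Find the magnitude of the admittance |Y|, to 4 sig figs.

411.9 μS

ω = 2πf = 36760 rad/s
X_C = 1/(ωC) = 18140 Ω
Parallel: admittances add. Y = 1/R + jωC
Y = (0.0004082 + j5.513e-05) S
|Y| = 0.0004119 S → |Z| = 1/|Y| = 2428 Ω, ∠Z = −∠Y = -7.693°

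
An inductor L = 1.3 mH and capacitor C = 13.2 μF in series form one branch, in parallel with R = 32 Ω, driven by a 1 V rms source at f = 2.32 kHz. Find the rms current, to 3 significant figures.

ω = 2πf = 14580 rad/s
X_L = ωL = 19.0 Ω
X_C = 1/(ωC) = 5.20 Ω
Branch 1: Z₁ = R = 32.0 Ω
Branch 2 (series LC): Z₂ = j(X_L − X_C) = j13.8 Ω
Parallel: Z = Z₁Z₂/(Z₁+Z₂), |Z| = 12.6 Ω, ∠Z = 66.7°
I = V/|Z| = 1/12.6 = 79.1 mA

79.1 mA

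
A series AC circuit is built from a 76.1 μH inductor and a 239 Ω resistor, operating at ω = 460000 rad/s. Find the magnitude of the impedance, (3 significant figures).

X_L = ωL = 35.0 Ω
Z = 239 + j35.0 Ω
|Z| = √(239² + 35.0²) = 242 Ω

242 Ω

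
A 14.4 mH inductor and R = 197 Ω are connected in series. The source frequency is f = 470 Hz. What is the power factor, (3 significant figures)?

ω = 2πf = 2953 rad/s
X_L = ωL = 42.5 Ω
Z = 197 + j42.5 Ω
|Z| = √(197² + 42.5²) = 202 Ω
∠Z = arctan(42.5/197) = 12.2°
cos φ = cos(12.2°) = 0.977

0.977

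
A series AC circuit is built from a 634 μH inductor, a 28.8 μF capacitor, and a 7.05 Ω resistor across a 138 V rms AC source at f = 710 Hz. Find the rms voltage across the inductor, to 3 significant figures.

45.3 V

ω = 2πf = 4461 rad/s
X_L = ωL = 2.83 Ω
X_C = 1/(ωC) = 7.78 Ω
Net reactance X = X_L − X_C = -4.96 Ω
Z = 7.05 − j4.96 Ω
|Z| = √(7.05² + 4.96²) = 8.62 Ω
I = V/|Z| = 16.0 A
V_L = I·|Z_L| = 16.0 × 2.83 = 45.3 V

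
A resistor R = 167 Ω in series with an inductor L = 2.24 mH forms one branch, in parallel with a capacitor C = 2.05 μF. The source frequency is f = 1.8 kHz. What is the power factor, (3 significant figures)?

ω = 2πf = 11310 rad/s
X_L = ωL = 25.3 Ω
X_C = 1/(ωC) = 43.1 Ω
Branch 1 (R+jX_L): Z₁ = 167 + j25.3 Ω, |Z₁| = 169 Ω
Branch 2 (−jX_C): Z₂ = −j43.1 Ω
Parallel: Z = Z₁Z₂/(Z₁+Z₂), |Z| = 43.4 Ω, ∠Z = -75.3°
cos φ = cos(-75.3°) = 0.254

0.254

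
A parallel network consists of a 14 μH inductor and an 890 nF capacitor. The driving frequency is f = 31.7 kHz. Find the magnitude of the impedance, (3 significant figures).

5.51 Ω

ω = 2πf = 199200 rad/s
X_L = ωL = 2.79 Ω
X_C = 1/(ωC) = 5.64 Ω
Parallel: admittances add. Y = 1/(jωL) + jωC
Y = (0 − j0.181) S
|Y| = 0.181 S → |Z| = 1/|Y| = 5.51 Ω, ∠Z = −∠Y = 90.0°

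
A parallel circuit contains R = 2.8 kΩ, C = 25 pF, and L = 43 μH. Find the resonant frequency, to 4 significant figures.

4.854 MHz

ω₀ = 1/√(LC) = 1/√(4.3e-05 × 2.5e-11) = 3.05e+07 rad/s
f₀ = ω₀/(2π) = 4.854 MHz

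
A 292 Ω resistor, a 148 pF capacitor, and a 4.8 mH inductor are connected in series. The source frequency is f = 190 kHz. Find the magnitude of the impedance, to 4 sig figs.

300.4 Ω

ω = 2πf = 1.194e+06 rad/s
X_L = ωL = 5730 Ω
X_C = 1/(ωC) = 5660 Ω
Net reactance X = X_L − X_C = 70.42 Ω
Z = 292.0 + j70.42 Ω
|Z| = √(292.0² + 70.42²) = 300.4 Ω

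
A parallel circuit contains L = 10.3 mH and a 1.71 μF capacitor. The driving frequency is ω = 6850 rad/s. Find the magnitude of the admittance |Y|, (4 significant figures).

2.460 mS

X_L = ωL = 70.56 Ω
X_C = 1/(ωC) = 85.37 Ω
Parallel: admittances add. Y = 1/(jωL) + jωC
Y = (0 − j0.002460) S
|Y| = 0.002460 S → |Z| = 1/|Y| = 406.5 Ω, ∠Z = −∠Y = 90.00°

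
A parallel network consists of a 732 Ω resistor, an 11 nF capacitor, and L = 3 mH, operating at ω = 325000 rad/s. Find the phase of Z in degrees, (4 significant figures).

X_L = ωL = 975.0 Ω
X_C = 1/(ωC) = 279.7 Ω
Parallel: admittances add. Y = 1/R + 1/(jωL) + jωC
Y = (0.001366 + j0.002549) S
|Y| = 0.002892 S → |Z| = 1/|Y| = 345.7 Ω, ∠Z = −∠Y = -61.81°

-61.81°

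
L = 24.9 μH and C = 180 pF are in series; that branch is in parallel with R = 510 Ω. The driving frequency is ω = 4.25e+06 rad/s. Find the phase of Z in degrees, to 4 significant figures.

X_L = ωL = 105.8 Ω
X_C = 1/(ωC) = 1307 Ω
Branch 1: Z₁ = R = 510.0 Ω
Branch 2 (series LC): Z₂ = j(X_L − X_C) = −j1201 Ω
Parallel: Z = Z₁Z₂/(Z₁+Z₂), |Z| = 469.5 Ω, ∠Z = -23.00°

-23.00°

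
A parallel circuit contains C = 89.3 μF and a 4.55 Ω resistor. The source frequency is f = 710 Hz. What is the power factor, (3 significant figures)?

0.483

ω = 2πf = 4461 rad/s
X_C = 1/(ωC) = 2.51 Ω
Parallel: admittances add. Y = 1/R + jωC
Y = (0.220 + j0.398) S
|Y| = 0.455 S → |Z| = 1/|Y| = 2.20 Ω, ∠Z = −∠Y = -61.1°
cos φ = cos(-61.1°) = 0.483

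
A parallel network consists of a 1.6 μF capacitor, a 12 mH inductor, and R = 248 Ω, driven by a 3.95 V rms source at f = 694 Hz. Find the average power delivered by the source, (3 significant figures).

62.9 mW

ω = 2πf = 4361 rad/s
X_L = ωL = 52.3 Ω
X_C = 1/(ωC) = 143 Ω
Parallel: admittances add. Y = 1/R + 1/(jωL) + jωC
Y = (0.00403 − j0.0121) S
|Y| = 0.0128 S → |Z| = 1/|Y| = 78.2 Ω, ∠Z = −∠Y = 71.6°
I = V/|Z| = 50.5 mA
P = VI cos φ = 3.95 × 0.0505 × cos(71.6°) = 62.9 mW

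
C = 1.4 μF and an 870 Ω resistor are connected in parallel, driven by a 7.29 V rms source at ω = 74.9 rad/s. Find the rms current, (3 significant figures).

X_C = 1/(ωC) = 9540 Ω
Parallel: admittances add. Y = 1/R + jωC
Y = (0.00115 + j0.000105) S
|Y| = 0.00115 S → |Z| = 1/|Y| = 866 Ω, ∠Z = −∠Y = -5.21°
I = V/|Z| = 7.29/866 = 8.41 mA

8.41 mA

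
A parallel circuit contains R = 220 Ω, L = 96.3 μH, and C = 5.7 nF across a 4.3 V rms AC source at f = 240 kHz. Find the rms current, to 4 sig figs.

ω = 2πf = 1.508e+06 rad/s
X_L = ωL = 145.2 Ω
X_C = 1/(ωC) = 116.3 Ω
Parallel: admittances add. Y = 1/R + 1/(jωL) + jωC
Y = (0.004545 + j0.001709) S
|Y| = 0.004856 S → |Z| = 1/|Y| = 205.9 Ω, ∠Z = −∠Y = -20.61°
I = V/|Z| = 4.3/205.9 = 20.88 mA

20.88 mA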